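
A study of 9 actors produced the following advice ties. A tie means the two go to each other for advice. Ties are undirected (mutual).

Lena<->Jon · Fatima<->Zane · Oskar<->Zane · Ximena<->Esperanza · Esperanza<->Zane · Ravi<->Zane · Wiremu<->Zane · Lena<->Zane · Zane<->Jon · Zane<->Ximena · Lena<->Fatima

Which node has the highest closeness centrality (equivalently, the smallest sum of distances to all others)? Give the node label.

Farness (sum of distances to all others) for each node — Esperanza:14, Fatima:14, Jon:14, Lena:13, Oskar:15, Ravi:15, Wiremu:15, Ximena:14, Zane:8.
The smallest farness is 8, for Zane, so Zane has the highest closeness.

Zane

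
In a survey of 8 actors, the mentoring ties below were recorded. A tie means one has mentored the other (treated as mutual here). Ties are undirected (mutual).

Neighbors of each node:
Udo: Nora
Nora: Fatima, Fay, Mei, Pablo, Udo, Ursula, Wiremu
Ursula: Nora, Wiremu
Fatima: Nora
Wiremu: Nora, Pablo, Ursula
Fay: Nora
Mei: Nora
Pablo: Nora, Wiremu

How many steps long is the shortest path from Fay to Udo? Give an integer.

2

One shortest route is Fay – Nora – Udo, which uses 2 edges, and Fay and Udo are not directly tied, so nothing shorter exists. So d(Fay,Udo) = 2.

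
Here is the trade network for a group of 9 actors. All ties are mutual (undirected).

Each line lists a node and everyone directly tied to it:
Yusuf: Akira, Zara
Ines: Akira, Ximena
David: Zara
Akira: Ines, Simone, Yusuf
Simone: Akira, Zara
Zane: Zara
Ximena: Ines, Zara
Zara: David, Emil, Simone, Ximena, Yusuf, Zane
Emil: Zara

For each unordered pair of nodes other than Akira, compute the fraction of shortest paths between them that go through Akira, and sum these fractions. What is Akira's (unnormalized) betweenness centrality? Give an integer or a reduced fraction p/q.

5/2

Pairs whose geodesics pass through Akira — Ines–Yusuf: 1; Ines–Simone: 1; Yusuf–Simone: 1/2.
All other pairs contribute 0.
Summing the contributions gives betweenness(Akira) = 5/2.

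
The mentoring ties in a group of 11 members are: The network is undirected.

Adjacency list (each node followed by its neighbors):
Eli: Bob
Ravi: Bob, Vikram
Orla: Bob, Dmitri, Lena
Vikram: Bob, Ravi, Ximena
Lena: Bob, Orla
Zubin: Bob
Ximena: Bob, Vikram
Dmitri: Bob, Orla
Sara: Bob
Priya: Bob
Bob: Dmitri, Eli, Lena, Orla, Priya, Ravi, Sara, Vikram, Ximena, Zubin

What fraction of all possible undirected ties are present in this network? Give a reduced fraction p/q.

There are 14 edges and 11 nodes, so the maximum possible is C(11,2) = 55.
Density = 14/55.

14/55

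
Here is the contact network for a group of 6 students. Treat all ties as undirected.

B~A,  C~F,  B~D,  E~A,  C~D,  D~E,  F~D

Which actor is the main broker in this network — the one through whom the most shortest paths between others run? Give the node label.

D

Unnormalized betweenness of each node: A:1/2, B:3/2, C:0, D:13/2, E:3/2, F:0.
D has the largest value, 13/2, making it the main broker — the node through which the most shortest paths run.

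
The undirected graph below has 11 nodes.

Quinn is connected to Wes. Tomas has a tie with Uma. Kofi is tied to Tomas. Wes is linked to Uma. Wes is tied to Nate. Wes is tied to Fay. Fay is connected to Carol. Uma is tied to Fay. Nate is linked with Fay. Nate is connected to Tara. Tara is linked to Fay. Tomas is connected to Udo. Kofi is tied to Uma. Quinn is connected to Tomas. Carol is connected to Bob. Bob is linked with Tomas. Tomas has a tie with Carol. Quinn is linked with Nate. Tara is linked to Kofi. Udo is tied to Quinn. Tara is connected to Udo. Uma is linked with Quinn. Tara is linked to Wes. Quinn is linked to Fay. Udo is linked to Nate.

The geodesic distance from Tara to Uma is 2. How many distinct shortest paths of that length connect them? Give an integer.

3

The shortest distance is 2. The length-2 paths are: Tara–Wes–Uma; Tara–Kofi–Uma; Tara–Fay–Uma.
That gives 3 distinct shortest paths.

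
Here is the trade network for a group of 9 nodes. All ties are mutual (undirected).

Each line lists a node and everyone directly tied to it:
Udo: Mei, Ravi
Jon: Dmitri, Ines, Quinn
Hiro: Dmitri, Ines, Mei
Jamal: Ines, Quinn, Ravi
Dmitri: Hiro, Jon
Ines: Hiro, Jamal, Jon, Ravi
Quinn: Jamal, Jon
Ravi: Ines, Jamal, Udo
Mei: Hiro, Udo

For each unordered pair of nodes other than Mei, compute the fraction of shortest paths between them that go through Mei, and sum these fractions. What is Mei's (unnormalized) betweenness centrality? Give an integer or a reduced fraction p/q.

2

Pairs whose geodesics pass through Mei — Udo–Hiro: 1; Udo–Dmitri: 1.
All other pairs contribute 0.
Summing the contributions gives betweenness(Mei) = 2.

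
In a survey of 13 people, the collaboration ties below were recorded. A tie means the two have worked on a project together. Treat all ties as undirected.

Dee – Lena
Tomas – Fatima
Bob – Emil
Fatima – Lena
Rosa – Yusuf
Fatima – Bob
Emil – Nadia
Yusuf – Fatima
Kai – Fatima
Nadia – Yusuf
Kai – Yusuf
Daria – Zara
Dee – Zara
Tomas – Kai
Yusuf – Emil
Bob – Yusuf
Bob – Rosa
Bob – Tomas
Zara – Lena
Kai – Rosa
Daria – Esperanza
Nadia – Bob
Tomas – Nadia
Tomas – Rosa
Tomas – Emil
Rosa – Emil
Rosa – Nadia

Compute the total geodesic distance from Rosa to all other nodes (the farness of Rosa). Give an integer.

30

Distances from Rosa: Bob:1, Daria:5, Dee:4, Emil:1, Esperanza:6, Fatima:2, Kai:1, Lena:3, Nadia:1, Tomas:1, Yusuf:1, Zara:4.
Sum = 1 + 5 + 4 + 1 + 6 + 2 + 1 + 3 + 1 + 1 + 1 + 4 = 30.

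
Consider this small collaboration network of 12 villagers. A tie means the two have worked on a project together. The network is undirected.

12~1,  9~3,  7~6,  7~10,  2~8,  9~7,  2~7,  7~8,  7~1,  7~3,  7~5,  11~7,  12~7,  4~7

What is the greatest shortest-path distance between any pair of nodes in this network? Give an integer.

2

Eccentricity of each node (its greatest distance to any other): 1:2, 2:2, 3:2, 4:2, 5:2, 6:2, 7:1, 8:2, 9:2, 10:2, 11:2, 12:2.
The maximum eccentricity is 2, realized for instance by the pair 4–10 via 4 – 7 – 10. So the diameter is 2.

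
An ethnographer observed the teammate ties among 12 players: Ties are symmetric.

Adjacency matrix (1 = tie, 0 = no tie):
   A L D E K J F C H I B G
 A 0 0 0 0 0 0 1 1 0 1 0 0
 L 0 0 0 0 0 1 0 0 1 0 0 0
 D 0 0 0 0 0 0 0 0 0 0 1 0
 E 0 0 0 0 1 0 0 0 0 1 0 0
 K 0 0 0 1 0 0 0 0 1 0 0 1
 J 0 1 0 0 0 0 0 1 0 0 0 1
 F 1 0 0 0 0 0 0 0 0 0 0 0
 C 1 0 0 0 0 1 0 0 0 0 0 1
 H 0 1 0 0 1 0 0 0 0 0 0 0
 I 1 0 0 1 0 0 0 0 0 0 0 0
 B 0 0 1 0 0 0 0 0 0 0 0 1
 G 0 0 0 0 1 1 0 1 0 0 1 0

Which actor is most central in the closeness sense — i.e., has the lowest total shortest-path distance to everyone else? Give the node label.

G

Farness (sum of distances to all others) for each node — A:26, B:28, C:22, D:38, E:27, F:36, G:20, H:30, I:30, J:23, K:23, L:29.
The smallest farness is 20, for G, so G has the highest closeness.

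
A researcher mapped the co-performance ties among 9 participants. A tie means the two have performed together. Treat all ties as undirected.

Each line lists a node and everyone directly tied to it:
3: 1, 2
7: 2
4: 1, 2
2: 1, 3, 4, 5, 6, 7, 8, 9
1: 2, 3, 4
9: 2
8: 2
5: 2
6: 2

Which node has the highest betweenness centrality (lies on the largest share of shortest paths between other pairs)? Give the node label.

Unnormalized betweenness of each node: 1:1/2, 2:51/2, 3:0, 4:0, 5:0, 6:0, 7:0, 8:0, 9:0.
2 has the largest value, 51/2, making it the main broker — the node through which the most shortest paths run.

2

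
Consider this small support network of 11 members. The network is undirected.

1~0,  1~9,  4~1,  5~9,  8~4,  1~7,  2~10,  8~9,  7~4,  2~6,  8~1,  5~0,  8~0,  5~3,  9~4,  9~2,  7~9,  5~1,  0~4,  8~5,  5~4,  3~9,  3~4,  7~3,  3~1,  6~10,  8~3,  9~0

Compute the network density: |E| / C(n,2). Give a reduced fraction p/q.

There are 28 edges and 11 nodes, so the maximum possible is C(11,2) = 55.
Density = 28/55.

28/55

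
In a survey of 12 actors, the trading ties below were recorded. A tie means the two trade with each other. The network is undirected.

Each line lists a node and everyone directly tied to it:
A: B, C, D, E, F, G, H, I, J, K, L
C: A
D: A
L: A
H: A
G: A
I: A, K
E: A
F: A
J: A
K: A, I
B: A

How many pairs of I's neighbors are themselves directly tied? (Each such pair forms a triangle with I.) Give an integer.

I's neighbors: A and K.
Neighbor pairs that are themselves tied: I–A–K. Each forms one triangle with I, for 1 in total.

1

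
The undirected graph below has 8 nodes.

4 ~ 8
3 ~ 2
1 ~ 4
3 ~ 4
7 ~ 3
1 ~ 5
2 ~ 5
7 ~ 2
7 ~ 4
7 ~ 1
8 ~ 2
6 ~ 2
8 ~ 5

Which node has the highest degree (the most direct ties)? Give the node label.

2

Degrees — 1:3, 2:5, 3:3, 4:4, 5:3, 6:1, 7:4, 8:3.
The maximum is 5, attained only by 2.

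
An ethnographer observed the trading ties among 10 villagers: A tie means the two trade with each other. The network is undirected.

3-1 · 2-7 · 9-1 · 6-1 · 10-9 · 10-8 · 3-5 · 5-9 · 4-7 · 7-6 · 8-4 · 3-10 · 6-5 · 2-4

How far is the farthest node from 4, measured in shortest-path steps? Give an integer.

Distances from 4: 1:3, 2:1, 3:3, 5:3, 6:2, 7:1, 8:1, 9:3, 10:2.
The largest is 3 (to 1, 5, 3, and 9), so the eccentricity of 4 is 3.

3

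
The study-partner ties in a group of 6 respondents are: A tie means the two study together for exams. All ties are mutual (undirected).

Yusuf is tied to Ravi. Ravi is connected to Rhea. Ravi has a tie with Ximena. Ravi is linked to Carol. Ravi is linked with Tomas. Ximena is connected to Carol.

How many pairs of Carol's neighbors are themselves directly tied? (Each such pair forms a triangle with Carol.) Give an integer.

1

Carol's neighbors: Ravi and Ximena.
Neighbor pairs that are themselves tied: Carol–Ravi–Ximena. Each forms one triangle with Carol, for 1 in total.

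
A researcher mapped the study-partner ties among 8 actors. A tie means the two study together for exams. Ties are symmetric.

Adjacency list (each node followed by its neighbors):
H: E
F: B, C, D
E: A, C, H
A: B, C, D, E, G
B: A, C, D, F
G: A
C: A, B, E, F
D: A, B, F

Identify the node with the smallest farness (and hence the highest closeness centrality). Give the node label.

Farness (sum of distances to all others) for each node — A:9, B:11, C:10, D:12, E:11, F:13, G:15, H:17.
The smallest farness is 9, for A, so A has the highest closeness.

A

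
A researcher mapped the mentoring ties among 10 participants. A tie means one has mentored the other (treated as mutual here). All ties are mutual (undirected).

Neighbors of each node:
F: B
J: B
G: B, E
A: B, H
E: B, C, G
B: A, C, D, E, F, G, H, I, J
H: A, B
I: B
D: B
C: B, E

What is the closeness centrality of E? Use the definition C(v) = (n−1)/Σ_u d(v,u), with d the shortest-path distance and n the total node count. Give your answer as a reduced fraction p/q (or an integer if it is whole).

3/5

Distances from E: A:2, B:1, C:1, D:2, F:2, G:1, H:2, I:2, J:2. Sum = 15.
n = 10, so closeness = 9/15 = 3/5.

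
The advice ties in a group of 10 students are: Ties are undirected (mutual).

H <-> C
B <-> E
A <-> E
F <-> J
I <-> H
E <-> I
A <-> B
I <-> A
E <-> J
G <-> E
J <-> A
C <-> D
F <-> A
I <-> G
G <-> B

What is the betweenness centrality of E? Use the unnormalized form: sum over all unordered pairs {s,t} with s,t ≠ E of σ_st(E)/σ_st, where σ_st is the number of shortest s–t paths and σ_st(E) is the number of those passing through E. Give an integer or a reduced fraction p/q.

17/3

Pairs whose geodesics pass through E — C–J: 1/2; C–B: 1/3; D–J: 1/2; D–B: 1/3; H–J: 1/2; H–B: 1/3; I–J: 1/2; I–B: 1/3; G–J: 1; G–A: 1/3; G–F: 2/4; J–B: 1/2.
All other pairs contribute 0.
Summing the contributions gives betweenness(E) = 17/3.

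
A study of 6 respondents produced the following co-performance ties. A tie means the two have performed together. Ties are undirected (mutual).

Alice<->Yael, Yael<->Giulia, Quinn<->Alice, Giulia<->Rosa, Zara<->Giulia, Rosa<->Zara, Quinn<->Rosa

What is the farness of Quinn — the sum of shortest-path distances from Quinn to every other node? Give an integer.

Distances from Quinn: Alice:1, Giulia:2, Rosa:1, Yael:2, Zara:2.
Sum = 1 + 2 + 1 + 2 + 2 = 8.

8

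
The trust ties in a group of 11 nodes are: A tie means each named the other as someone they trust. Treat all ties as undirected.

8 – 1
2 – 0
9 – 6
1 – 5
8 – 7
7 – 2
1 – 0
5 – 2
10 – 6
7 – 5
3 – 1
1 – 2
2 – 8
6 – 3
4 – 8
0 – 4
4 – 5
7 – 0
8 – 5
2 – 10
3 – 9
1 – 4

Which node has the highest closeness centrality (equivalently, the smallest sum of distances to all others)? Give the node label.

1

Farness (sum of distances to all others) for each node — 0:18, 1:14, 2:15, 3:18, 4:19, 5:17, 6:22, 7:20, 8:17, 9:25, 10:19.
The smallest farness is 14, for 1, so 1 has the highest closeness.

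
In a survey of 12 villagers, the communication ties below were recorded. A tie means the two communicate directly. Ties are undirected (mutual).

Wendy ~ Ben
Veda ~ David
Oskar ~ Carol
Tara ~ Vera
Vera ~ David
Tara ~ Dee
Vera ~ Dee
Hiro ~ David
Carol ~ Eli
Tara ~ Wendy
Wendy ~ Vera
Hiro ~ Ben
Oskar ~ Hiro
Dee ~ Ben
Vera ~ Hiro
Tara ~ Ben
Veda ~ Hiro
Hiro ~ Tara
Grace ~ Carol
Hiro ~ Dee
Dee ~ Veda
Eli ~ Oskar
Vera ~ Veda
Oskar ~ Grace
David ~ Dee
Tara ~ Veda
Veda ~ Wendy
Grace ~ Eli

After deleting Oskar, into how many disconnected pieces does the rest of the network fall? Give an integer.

2

Without Oskar, the remaining ties split the others into: {Carol, Eli, Grace}; {Ben, David, Dee, Hiro, Tara, Veda, Vera, Wendy}.
That's 2 separate components.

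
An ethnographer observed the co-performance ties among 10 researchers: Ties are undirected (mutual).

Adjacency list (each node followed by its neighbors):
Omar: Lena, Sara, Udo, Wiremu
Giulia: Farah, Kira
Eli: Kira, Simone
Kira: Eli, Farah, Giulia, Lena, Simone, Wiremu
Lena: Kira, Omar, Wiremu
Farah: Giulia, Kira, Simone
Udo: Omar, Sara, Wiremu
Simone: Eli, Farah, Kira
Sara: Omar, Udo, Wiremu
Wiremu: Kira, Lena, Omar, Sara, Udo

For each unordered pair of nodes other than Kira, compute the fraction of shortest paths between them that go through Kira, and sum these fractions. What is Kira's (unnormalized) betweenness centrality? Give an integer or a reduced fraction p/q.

Pairs whose geodesics pass through Kira — Giulia–Simone: 1/2; Giulia–Eli: 1; Giulia–Wiremu: 1; Giulia–Sara: 1; Giulia–Lena: 1; Giulia–Omar: 2/2; Giulia–Udo: 1; Farah–Eli: 1/2; Farah–Wiremu: 1; Farah–Sara: 1; Farah–Lena: 1; Farah–Omar: 2/2; Farah–Udo: 1; Simone–Wiremu: 1 … (+9 more pairs).
All other pairs contribute 0.
Summing the contributions gives betweenness(Kira) = 22.

22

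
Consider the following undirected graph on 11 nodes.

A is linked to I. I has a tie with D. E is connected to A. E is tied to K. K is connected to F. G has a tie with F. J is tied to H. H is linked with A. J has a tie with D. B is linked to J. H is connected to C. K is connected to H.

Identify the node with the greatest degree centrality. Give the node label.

Degrees — A:3, B:1, C:1, D:2, E:2, F:2, G:1, H:4, I:2, J:3, K:3.
The maximum is 4, attained only by H.

H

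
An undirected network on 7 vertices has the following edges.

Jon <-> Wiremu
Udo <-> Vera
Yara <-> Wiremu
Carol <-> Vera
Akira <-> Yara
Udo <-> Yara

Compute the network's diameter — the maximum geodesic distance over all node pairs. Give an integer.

Eccentricity of each node (its greatest distance to any other): Akira:4, Carol:5, Jon:5, Udo:3, Vera:4, Wiremu:4, Yara:3.
The maximum eccentricity is 5, realized for instance by the pair Carol–Jon via Carol – Vera – Udo – Yara – Wiremu – Jon. So the diameter is 5.

5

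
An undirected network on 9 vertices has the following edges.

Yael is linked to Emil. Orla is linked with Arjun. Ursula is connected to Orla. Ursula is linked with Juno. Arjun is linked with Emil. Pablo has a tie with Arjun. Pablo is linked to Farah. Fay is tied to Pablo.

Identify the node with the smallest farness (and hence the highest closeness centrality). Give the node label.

Farness (sum of distances to all others) for each node — Arjun:14, Emil:19, Farah:24, Fay:24, Juno:29, Orla:17, Pablo:17, Ursula:22, Yael:26.
The smallest farness is 14, for Arjun, so Arjun has the highest closeness.

Arjun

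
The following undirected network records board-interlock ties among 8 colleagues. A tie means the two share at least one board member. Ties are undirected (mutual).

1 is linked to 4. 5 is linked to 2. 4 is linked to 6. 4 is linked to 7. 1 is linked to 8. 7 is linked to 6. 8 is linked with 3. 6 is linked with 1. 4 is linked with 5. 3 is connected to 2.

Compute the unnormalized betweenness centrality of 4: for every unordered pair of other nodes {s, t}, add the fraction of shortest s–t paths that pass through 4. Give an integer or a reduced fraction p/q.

23/3

Pairs whose geodesics pass through 4 — 7–1: 1/2; 7–8: 1/2; 7–3: 2/3; 7–2: 1; 7–5: 1; 6–2: 1; 6–5: 1; 1–2: 1/2; 1–5: 1; 8–5: 1/2.
All other pairs contribute 0.
Summing the contributions gives betweenness(4) = 23/3.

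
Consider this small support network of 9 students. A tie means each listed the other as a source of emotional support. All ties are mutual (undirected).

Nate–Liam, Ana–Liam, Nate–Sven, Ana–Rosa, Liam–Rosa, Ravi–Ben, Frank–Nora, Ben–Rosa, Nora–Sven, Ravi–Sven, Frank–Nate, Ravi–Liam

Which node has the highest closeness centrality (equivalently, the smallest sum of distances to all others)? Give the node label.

Liam

Farness (sum of distances to all others) for each node — Ana:18, Ben:18, Frank:19, Liam:13, Nate:14, Nora:20, Ravi:14, Rosa:17, Sven:15.
The smallest farness is 13, for Liam, so Liam has the highest closeness.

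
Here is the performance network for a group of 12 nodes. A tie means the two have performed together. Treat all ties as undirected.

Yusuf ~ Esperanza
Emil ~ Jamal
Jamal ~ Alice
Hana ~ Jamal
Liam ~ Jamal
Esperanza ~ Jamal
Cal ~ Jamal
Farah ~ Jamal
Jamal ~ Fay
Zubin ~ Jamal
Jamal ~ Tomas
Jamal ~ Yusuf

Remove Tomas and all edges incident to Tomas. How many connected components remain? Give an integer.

Tomas's neighbors (Jamal) remain reachable from one another through other ties, so the rest of the network stays in one piece.

1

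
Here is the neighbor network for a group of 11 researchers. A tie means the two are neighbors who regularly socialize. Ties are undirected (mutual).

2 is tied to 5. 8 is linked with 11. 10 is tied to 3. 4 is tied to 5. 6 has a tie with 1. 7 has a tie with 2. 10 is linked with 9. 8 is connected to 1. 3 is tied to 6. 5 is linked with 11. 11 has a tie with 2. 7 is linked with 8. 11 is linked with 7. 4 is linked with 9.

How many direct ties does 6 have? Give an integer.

2

6 is directly tied to 1 and 3. That is 2 neighbors, so the degree of 6 is 2.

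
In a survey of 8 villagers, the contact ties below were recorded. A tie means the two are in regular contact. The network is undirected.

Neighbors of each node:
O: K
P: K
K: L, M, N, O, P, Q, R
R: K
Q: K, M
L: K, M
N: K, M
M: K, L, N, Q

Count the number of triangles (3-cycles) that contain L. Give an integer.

L's neighbors: K and M.
Neighbor pairs that are themselves tied: L–K–M. Each forms one triangle with L, for 1 in total.

1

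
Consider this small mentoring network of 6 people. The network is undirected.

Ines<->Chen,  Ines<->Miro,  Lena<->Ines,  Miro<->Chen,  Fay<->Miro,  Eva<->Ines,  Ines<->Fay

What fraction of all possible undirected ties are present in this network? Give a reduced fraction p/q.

There are 7 edges and 6 nodes, so the maximum possible is C(6,2) = 15.
Density = 7/15.

7/15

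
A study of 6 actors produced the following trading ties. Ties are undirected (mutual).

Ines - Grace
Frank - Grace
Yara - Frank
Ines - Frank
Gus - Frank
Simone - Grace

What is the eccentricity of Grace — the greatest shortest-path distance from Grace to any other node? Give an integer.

Distances from Grace: Frank:1, Gus:2, Ines:1, Simone:1, Yara:2.
The largest is 2 (to Yara and Gus), so the eccentricity of Grace is 2.

2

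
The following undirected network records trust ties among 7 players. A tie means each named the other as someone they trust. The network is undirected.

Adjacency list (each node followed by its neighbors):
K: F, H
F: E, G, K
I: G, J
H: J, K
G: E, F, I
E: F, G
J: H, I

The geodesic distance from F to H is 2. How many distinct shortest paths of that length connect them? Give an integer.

The shortest distance is 2, and the only length-2 path is F–K–H. So there is exactly 1 shortest path.

1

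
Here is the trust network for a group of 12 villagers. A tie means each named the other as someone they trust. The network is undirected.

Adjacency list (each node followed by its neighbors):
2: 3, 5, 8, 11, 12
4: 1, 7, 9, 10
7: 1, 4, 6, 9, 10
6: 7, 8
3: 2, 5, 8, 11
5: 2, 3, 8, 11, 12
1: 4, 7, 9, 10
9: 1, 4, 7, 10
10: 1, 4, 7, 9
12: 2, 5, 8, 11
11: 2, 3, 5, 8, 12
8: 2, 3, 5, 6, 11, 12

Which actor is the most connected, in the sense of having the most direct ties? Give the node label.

8

Degrees — 1:4, 2:5, 3:4, 4:4, 5:5, 6:2, 7:5, 8:6, 9:4, 10:4, 11:5, 12:4.
The maximum is 6, attained only by 8.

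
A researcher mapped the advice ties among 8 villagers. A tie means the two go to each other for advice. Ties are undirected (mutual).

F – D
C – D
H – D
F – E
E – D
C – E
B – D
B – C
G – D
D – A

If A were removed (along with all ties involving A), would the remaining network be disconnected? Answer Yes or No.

Even without A, every remaining node can still reach every other (the residual graph is connected), so A is not a cut vertex.

No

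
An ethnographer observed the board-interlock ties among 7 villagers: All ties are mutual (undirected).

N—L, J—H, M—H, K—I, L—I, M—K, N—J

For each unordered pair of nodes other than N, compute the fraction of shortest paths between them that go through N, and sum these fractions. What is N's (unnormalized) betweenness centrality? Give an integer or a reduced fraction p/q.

Pairs whose geodesics pass through N — H–L: 1; J–L: 1; J–I: 1.
All other pairs contribute 0.
Summing the contributions gives betweenness(N) = 3.

3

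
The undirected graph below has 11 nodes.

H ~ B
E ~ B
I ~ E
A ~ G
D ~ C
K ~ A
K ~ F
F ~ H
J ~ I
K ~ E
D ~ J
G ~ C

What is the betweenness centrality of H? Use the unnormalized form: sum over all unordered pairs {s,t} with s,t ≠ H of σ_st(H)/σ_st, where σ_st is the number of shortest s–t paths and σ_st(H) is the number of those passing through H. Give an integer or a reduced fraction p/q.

1

Pairs whose geodesics pass through H — B–F: 1.
All other pairs contribute 0.
Summing the contributions gives betweenness(H) = 1.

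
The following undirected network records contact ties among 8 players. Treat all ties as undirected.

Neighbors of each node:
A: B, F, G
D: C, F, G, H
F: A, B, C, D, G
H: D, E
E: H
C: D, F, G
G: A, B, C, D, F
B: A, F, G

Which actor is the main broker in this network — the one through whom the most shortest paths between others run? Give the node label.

Unnormalized betweenness of each node: A:0, B:0, C:0, D:10, E:0, F:4, G:4, H:6.
D has the largest value, 10, making it the main broker — the node through which the most shortest paths run.

D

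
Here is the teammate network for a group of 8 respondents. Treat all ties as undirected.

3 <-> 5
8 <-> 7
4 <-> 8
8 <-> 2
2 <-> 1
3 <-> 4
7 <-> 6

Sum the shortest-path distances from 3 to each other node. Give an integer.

18

Distances from 3: 1:4, 2:3, 4:1, 5:1, 6:4, 7:3, 8:2.
Sum = 4 + 3 + 1 + 1 + 4 + 3 + 2 = 18.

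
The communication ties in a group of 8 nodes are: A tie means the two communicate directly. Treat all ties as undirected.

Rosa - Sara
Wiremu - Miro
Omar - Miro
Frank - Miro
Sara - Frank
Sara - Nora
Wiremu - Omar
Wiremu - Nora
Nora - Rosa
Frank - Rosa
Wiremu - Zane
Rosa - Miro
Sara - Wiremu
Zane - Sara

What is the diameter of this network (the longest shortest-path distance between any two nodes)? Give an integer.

2

Eccentricity of each node (its greatest distance to any other): Frank:2, Miro:2, Nora:2, Omar:2, Rosa:2, Sara:2, Wiremu:2, Zane:2.
The maximum eccentricity is 2, realized for instance by the pair Zane–Rosa via Zane – Sara – Rosa. So the diameter is 2.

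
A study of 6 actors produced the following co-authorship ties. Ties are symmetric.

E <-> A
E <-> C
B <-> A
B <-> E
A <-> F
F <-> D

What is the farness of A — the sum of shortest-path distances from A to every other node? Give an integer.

7

Distances from A: B:1, C:2, D:2, E:1, F:1.
Sum = 1 + 2 + 2 + 1 + 1 = 7.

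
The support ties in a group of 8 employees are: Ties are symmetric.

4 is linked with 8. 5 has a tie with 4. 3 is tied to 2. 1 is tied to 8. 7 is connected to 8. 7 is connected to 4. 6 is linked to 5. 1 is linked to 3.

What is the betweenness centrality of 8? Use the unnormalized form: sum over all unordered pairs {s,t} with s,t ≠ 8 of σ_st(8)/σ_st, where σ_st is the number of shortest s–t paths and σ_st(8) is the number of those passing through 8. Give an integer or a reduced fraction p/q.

12

Pairs whose geodesics pass through 8 — 3–7: 1; 3–6: 1; 3–5: 1; 3–4: 1; 7–1: 1; 7–2: 1; 6–1: 1; 6–2: 1; 5–1: 1; 5–2: 1; 1–4: 1; 2–4: 1.
All other pairs contribute 0.
Summing the contributions gives betweenness(8) = 12.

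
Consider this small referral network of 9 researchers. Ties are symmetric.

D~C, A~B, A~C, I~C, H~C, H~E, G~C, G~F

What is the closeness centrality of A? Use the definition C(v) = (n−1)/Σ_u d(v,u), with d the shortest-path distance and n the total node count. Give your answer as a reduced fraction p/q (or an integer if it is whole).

Distances from A: B:1, C:1, D:2, E:3, F:3, G:2, H:2, I:2. Sum = 16.
n = 9, so closeness = 8/16 = 1/2.

1/2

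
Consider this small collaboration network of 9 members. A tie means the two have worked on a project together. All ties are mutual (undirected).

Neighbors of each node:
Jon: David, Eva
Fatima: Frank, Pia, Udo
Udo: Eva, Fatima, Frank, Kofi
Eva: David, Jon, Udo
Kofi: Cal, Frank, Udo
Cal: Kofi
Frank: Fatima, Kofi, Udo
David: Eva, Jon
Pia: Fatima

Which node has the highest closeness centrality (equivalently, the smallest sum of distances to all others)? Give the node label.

Udo

Farness (sum of distances to all others) for each node — Cal:23, David:21, Eva:15, Fatima:16, Frank:15, Jon:21, Kofi:16, Pia:23, Udo:12.
The smallest farness is 12, for Udo, so Udo has the highest closeness.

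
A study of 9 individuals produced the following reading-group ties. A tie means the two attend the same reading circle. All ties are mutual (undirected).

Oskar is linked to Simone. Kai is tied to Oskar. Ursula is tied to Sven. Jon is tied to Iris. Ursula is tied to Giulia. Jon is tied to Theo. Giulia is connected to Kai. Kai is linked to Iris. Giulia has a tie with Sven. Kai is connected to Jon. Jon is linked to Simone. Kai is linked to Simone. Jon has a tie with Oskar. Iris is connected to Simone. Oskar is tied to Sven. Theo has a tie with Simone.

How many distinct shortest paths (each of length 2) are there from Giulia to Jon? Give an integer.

The shortest distance is 2, and the only length-2 path is Giulia–Kai–Jon. So there is exactly 1 shortest path.

1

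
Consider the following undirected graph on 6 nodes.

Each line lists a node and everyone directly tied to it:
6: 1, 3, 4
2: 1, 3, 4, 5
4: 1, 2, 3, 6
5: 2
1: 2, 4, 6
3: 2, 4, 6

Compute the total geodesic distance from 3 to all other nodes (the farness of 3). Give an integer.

Distances from 3: 1:2, 2:1, 4:1, 5:2, 6:1.
Sum = 2 + 1 + 1 + 2 + 1 = 7.

7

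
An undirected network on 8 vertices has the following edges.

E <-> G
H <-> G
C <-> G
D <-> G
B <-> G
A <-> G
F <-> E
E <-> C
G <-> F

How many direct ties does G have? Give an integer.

7

G is directly tied to A, B, C, D, E, F, and H. That is 7 neighbors, so the degree of G is 7.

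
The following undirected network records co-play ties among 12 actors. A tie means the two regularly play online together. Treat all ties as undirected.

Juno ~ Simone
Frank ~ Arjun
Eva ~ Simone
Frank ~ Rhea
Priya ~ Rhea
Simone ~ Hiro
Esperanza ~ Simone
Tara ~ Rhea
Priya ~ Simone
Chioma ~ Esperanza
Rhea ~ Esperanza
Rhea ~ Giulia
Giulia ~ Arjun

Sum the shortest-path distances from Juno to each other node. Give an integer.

Distances from Juno: Arjun:5, Chioma:3, Esperanza:2, Eva:2, Frank:4, Giulia:4, Hiro:2, Priya:2, Rhea:3, Simone:1, Tara:4.
Sum = 5 + 3 + 2 + 2 + 4 + 4 + 2 + 2 + 3 + 1 + 4 = 32.

32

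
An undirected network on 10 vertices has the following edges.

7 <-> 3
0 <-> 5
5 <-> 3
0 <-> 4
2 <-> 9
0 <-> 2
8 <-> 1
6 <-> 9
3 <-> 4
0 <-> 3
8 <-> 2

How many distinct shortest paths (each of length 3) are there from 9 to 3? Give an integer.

1

The shortest distance is 3, and the only length-3 path is 9–2–0–3. So there is exactly 1 shortest path.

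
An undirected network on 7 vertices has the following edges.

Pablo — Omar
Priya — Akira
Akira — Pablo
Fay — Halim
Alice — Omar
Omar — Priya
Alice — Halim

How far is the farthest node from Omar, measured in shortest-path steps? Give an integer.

3

Distances from Omar: Akira:2, Alice:1, Fay:3, Halim:2, Pablo:1, Priya:1.
The largest is 3 (to Fay), so the eccentricity of Omar is 3.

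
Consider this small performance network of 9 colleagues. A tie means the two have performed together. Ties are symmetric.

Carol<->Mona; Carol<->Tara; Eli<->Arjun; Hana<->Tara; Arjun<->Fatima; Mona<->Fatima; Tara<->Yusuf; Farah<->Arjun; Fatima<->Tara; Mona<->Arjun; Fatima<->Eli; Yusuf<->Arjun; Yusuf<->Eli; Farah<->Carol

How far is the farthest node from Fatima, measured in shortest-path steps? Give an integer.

2

Distances from Fatima: Arjun:1, Carol:2, Eli:1, Farah:2, Hana:2, Mona:1, Tara:1, Yusuf:2.
The largest is 2 (to Carol, Farah, Yusuf, and Hana), so the eccentricity of Fatima is 2.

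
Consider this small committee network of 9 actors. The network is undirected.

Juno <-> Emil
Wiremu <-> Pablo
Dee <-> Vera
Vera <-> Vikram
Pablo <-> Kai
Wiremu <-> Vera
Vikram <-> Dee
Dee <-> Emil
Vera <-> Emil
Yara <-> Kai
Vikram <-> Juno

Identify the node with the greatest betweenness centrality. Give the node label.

Unnormalized betweenness of each node: Dee:1/3, Emil:3, Juno:1/3, Kai:7, Pablo:12, Vera:49/3, Vikram:3, Wiremu:15, Yara:0.
Vera has the largest value, 49/3, making it the main broker — the node through which the most shortest paths run.

Vera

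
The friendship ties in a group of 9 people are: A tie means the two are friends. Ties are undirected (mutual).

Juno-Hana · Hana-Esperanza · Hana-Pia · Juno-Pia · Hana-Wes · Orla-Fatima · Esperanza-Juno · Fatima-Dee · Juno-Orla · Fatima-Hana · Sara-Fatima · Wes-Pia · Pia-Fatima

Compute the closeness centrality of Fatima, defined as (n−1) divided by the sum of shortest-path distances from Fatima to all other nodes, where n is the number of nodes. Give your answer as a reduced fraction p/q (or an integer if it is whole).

8/11

Distances from Fatima: Dee:1, Esperanza:2, Hana:1, Juno:2, Orla:1, Pia:1, Sara:1, Wes:2. Sum = 11.
n = 9, so closeness = 8/11.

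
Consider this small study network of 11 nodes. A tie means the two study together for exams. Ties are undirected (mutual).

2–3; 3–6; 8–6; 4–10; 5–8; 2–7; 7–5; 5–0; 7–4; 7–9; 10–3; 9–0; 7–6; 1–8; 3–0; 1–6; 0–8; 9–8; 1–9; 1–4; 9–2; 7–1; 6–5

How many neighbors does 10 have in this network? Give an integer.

10 is directly tied to 3 and 4. That is 2 neighbors, so the degree of 10 is 2.

2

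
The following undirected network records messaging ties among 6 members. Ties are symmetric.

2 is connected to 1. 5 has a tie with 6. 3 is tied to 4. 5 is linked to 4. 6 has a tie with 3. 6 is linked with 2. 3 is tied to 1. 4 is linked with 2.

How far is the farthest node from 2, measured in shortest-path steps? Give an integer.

Distances from 2: 1:1, 3:2, 4:1, 5:2, 6:1.
The largest is 2 (to 5 and 3), so the eccentricity of 2 is 2.

2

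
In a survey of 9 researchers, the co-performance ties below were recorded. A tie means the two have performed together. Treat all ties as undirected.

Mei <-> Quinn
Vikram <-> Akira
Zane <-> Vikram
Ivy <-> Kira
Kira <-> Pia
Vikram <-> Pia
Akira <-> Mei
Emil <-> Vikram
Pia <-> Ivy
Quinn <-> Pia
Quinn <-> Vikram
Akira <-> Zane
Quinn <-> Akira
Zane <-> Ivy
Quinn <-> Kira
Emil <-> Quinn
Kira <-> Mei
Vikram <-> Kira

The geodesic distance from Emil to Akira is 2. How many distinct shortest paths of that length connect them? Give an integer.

2

The shortest distance is 2. The length-2 paths are: Emil–Quinn–Akira; Emil–Vikram–Akira.
That gives 2 distinct shortest paths.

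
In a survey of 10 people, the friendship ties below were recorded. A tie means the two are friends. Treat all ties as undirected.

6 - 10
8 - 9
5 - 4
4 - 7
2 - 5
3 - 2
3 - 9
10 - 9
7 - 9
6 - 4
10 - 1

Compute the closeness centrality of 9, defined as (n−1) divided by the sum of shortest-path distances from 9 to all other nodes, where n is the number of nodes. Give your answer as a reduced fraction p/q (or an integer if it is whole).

3/5

Distances from 9: 1:2, 2:2, 3:1, 4:2, 5:3, 6:2, 7:1, 8:1, 10:1. Sum = 15.
n = 10, so closeness = 9/15 = 3/5.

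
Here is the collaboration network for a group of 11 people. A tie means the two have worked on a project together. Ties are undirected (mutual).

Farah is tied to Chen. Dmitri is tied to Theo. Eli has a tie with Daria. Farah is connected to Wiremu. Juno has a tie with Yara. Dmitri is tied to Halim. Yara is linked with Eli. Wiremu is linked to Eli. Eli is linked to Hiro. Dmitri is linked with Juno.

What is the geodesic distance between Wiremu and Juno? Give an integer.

One shortest route is Wiremu – Eli – Yara – Juno, which uses 3 edges, and at distance 2 from Wiremu we only reach {Chen, Daria, Hiro, Yara}, which does not include Juno. So d(Wiremu,Juno) = 3.

3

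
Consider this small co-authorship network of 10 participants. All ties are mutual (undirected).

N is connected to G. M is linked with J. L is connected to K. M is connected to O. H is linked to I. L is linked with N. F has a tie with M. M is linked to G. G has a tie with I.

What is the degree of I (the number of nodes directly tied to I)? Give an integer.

I is directly tied to G and H. That is 2 neighbors, so the degree of I is 2.

2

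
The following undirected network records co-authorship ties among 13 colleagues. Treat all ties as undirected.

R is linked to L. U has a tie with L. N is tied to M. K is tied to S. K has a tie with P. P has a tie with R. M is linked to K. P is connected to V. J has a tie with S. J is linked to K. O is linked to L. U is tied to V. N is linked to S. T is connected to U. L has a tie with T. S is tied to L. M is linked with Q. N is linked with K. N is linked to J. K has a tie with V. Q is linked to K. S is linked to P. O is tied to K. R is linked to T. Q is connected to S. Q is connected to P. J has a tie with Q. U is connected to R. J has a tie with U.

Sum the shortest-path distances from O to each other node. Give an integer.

Distances from O: J:2, K:1, L:1, M:2, N:2, P:2, Q:2, R:2, S:2, T:2, U:2, V:2.
Sum = 2 + 1 + 1 + 2 + 2 + 2 + 2 + 2 + 2 + 2 + 2 + 2 = 22.

22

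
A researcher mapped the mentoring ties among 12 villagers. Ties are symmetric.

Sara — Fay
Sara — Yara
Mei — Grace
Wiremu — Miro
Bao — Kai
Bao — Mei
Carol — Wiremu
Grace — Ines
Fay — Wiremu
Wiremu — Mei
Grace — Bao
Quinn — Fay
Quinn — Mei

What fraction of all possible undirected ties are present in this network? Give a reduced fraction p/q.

13/66

There are 13 edges and 12 nodes, so the maximum possible is C(12,2) = 66.
Density = 13/66.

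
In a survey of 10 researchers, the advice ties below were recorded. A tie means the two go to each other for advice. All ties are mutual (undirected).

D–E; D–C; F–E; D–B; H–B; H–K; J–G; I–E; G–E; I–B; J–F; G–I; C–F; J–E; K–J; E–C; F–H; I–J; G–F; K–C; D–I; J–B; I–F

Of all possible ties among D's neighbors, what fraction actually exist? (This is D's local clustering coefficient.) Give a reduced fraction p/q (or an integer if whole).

1/2

D's neighbors: B, C, E, and I (k = 4).
Possible neighbor pairs: C(4,2) = 6. Edges among them: B–I, C–E, E–I → e = 3.
Clustering(D) = 3/6 = 1/2.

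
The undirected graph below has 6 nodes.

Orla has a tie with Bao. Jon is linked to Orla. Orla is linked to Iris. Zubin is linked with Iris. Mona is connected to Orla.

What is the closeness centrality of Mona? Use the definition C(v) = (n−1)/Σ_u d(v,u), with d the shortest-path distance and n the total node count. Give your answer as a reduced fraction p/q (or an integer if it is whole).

Distances from Mona: Bao:2, Iris:2, Jon:2, Orla:1, Zubin:3. Sum = 10.
n = 6, so closeness = 5/10 = 1/2.

1/2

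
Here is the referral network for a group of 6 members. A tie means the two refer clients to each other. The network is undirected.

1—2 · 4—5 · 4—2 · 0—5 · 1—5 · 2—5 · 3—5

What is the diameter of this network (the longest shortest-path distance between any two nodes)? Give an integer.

2

Eccentricity of each node (its greatest distance to any other): 0:2, 1:2, 2:2, 3:2, 4:2, 5:1.
The maximum eccentricity is 2, realized for instance by the pair 4–1 via 4 – 5 – 1. So the diameter is 2.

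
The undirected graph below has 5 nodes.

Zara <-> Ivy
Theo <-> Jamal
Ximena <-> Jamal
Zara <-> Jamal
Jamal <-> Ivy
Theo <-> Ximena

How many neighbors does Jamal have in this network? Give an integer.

Jamal is directly tied to Ivy, Theo, Ximena, and Zara. That is 4 neighbors, so the degree of Jamal is 4.

4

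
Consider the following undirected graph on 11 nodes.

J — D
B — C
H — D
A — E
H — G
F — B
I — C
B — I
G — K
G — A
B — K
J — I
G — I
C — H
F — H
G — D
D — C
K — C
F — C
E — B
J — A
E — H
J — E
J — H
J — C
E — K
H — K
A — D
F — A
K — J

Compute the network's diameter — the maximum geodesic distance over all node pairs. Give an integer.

Eccentricity of each node (its greatest distance to any other): A:2, B:2, C:2, D:2, E:2, F:2, G:2, H:2, I:2, J:2, K:2.
The maximum eccentricity is 2, realized for instance by the pair G–J via G – I – J. So the diameter is 2.

2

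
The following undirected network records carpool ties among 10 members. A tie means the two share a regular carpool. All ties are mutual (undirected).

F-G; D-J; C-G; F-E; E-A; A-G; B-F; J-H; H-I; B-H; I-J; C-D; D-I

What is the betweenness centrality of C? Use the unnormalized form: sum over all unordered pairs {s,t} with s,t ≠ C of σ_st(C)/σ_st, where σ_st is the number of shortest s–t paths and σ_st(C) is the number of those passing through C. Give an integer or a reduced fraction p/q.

Pairs whose geodesics pass through C — I–A: 1; I–G: 1; F–D: 1; E–D: 2/2; A–D: 1; A–J: 1; G–D: 1; G–J: 1.
All other pairs contribute 0.
Summing the contributions gives betweenness(C) = 8.

8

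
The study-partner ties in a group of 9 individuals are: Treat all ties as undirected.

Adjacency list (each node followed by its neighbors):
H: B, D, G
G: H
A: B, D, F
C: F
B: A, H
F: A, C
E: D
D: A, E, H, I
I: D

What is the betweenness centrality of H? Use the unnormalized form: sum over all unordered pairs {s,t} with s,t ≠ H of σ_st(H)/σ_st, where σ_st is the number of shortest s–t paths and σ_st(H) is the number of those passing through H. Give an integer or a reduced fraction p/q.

17/2

Pairs whose geodesics pass through H — F–G: 2/2; C–G: 2/2; I–G: 1; I–B: 1/2; G–B: 1; G–D: 1; G–A: 2/2; G–E: 1; B–D: 1/2; B–E: 1/2.
All other pairs contribute 0.
Summing the contributions gives betweenness(H) = 17/2.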